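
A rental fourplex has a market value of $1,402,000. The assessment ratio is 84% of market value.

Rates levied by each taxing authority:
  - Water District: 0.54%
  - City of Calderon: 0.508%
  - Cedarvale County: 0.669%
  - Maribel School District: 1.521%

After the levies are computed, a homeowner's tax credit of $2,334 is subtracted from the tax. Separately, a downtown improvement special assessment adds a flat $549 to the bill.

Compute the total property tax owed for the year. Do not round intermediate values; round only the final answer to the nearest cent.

$36,348.28

Assessed value = $1,402,000 × 0.84 = $1,177,680
Water District: $1,177,680 × 0.0054 = $6,359.472
City of Calderon: $1,177,680 × 0.00508 = $5,982.6144
Cedarvale County: $1,177,680 × 0.00669 = $7,878.6792
Maribel School District: $1,177,680 × 0.01521 = $17,912.5128
Levies subtotal = $38,133.2784
After credit = $38,133.2784 − $2,334 = $35,799.2784
Total = $35,799.2784 + $549 = $36,348.2784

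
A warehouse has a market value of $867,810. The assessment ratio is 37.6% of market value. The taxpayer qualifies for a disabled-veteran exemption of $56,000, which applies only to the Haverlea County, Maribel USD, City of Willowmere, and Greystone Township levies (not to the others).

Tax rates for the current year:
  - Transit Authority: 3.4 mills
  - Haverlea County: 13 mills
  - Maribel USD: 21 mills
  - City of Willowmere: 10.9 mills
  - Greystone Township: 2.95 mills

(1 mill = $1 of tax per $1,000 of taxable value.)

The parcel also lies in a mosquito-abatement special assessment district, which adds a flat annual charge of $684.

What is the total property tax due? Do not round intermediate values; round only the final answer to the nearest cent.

Assessed value = $867,810 × 0.376 = $326,296.56
Transit Authority: $326,296.56 × 0.0034 = $1,109.408304
Haverlea County: ($326,296.56 − $56,000) × 0.013 = $270,296.56 × 0.013 = $3,513.85528
Maribel USD: ($326,296.56 − $56,000) × 0.021 = $270,296.56 × 0.021 = $5,676.22776
City of Willowmere: ($326,296.56 − $56,000) × 0.0109 = $270,296.56 × 0.0109 = $2,946.232504
Greystone Township: ($326,296.56 − $56,000) × 0.00295 = $270,296.56 × 0.00295 = $797.374852
Levies subtotal = $14,043.0987
Total = $14,043.0987 + $684 = $14,727.0987

$14,727.10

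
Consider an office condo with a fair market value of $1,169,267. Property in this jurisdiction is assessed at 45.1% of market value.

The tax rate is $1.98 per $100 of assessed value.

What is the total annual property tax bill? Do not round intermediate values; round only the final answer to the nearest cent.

$10,441.32

Assessed value = $1,169,267 × 0.451 = $527,339.417
Tax = $527,339.417 × 0.0198 = $10,441.3204566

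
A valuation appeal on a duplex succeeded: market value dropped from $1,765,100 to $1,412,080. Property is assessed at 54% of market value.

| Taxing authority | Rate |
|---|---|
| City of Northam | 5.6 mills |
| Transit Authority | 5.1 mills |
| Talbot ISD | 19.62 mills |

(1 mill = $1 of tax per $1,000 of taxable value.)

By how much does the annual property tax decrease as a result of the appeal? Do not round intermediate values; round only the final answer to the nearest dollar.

Old assessed value = $1,765,100 × 0.54 = $953,154
New assessed value = $1,412,080 × 0.54 = $762,523.2
Combined rate = 0.0056 + 0.0051 + 0.01962 = 0.03032
Old tax = $953,154 × 0.03032 = $28,899.62928
New tax = $762,523.2 × 0.03032 = $23,119.703424
Reduction = $28,899.62928 − $23,119.703424 = $5,779.925856

$5,780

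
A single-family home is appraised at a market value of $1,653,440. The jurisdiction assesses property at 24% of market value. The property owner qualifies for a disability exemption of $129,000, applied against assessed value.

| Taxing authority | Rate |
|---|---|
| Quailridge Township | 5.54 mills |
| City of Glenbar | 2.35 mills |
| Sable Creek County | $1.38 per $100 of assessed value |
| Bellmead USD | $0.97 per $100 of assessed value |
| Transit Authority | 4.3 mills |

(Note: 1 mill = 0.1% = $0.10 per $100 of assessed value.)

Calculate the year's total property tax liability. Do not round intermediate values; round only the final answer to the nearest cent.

$9,558.70

Assessed value = $1,653,440 × 0.24 = $396,825.6
Taxable value = $396,825.6 − $129,000 = $267,825.6
Quailridge Township: $267,825.6 × 0.00554 = $1,483.753824
City of Glenbar: $267,825.6 × 0.00235 = $629.39016
Sable Creek County: $267,825.6 × 0.0138 = $3,695.99328
Bellmead USD: $267,825.6 × 0.0097 = $2,597.90832
Transit Authority: $267,825.6 × 0.0043 = $1,151.65008
Total = $9,558.695664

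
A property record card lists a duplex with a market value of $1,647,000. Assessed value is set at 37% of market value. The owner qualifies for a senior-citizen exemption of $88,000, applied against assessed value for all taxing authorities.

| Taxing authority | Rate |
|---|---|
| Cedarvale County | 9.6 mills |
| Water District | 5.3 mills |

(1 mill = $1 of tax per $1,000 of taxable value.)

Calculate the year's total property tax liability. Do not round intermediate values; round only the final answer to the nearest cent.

$7,768.71

Assessed value = $1,647,000 × 0.37 = $609,390
Taxable value = $609,390 − $88,000 = $521,390
Cedarvale County: $521,390 × 0.0096 = $5,005.344
Water District: $521,390 × 0.0053 = $2,763.367
Total = $5,005.344 + $2,763.367 = $7,768.711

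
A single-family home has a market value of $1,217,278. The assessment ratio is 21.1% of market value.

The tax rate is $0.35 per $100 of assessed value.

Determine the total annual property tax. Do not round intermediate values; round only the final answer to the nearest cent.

Assessed value = $1,217,278 × 0.211 = $256,845.658
Tax = $256,845.658 × 0.0035 = $898.959803

$898.96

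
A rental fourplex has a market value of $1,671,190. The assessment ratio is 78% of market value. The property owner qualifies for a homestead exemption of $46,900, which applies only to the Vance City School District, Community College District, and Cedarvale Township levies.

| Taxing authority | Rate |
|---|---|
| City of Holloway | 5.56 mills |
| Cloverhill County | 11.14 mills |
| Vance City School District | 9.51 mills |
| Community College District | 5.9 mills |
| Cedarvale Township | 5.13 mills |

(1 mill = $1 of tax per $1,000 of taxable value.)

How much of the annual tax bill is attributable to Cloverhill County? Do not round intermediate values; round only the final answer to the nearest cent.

Assessed value = $1,671,190 × 0.78 = $1,303,528.2
Cloverhill County taxable value = $1,303,528.2 (exemption does not apply)
Cloverhill County levy = $1,303,528.2 × 0.01114 = $14,521.304148

$14,521.30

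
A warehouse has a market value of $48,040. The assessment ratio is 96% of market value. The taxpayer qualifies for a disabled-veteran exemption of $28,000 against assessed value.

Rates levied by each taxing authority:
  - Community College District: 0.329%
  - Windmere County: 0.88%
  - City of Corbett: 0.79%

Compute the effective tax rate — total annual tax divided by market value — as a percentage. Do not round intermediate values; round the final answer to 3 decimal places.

0.754%

Assessed value = $48,040 × 0.96 = $46,118.4
Taxable value = $46,118.4 − $28,000 = $18,118.4
Community College District: $18,118.4 × 0.00329 = $59.609536
Windmere County: $18,118.4 × 0.0088 = $159.44192
City of Corbett: $18,118.4 × 0.0079 = $143.13536
Total tax = $362.186816
Effective rate = $362.186816 ÷ $48,040 = 0.754% of market value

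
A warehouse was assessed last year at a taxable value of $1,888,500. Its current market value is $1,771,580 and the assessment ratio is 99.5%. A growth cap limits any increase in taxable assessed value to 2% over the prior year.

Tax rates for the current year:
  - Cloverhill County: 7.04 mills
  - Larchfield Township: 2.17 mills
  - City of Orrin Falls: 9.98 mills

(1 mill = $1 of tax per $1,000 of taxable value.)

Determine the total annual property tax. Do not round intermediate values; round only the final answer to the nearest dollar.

Uncapped assessed value = $1,771,580 × 0.995 = $1,762,722.1
Cap limit = $1,888,500 × 1.02 = $1,926,270
Taxable assessed value = min($1,762,722.1, $1,926,270) = $1,762,722.1 (cap does not bind)
Cloverhill County: $1,762,722.1 × 0.00704 = $12,409.563584
Larchfield Township: $1,762,722.1 × 0.00217 = $3,825.106957
City of Orrin Falls: $1,762,722.1 × 0.00998 = $17,591.966558
Total = $33,826.637099

$33,827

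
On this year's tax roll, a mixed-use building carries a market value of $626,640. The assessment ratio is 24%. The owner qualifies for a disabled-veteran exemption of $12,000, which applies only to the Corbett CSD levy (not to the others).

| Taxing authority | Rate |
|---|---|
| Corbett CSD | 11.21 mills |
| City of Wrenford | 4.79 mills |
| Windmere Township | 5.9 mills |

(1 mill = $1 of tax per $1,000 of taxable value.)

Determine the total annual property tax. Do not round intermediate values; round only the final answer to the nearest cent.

Assessed value = $626,640 × 0.24 = $150,393.6
Corbett CSD: ($150,393.6 − $12,000) × 0.01121 = $138,393.6 × 0.01121 = $1,551.392256
City of Wrenford: $150,393.6 × 0.00479 = $720.385344
Windmere Township: $150,393.6 × 0.0059 = $887.32224
Total = $3,159.09984

$3,159.10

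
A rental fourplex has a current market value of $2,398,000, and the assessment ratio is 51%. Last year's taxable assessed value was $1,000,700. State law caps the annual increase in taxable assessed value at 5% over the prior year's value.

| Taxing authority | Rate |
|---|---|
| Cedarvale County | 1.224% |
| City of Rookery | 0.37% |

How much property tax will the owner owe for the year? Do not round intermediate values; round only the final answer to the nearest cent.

$16,748.72

Uncapped assessed value = $2,398,000 × 0.51 = $1,222,980
Cap limit = $1,000,700 × 1.05 = $1,050,735
Taxable assessed value = min($1,222,980, $1,050,735) = $1,050,735 (cap binds)
Cedarvale County: $1,050,735 × 0.01224 = $12,860.9964
City of Rookery: $1,050,735 × 0.0037 = $3,887.7195
Total = $16,748.7159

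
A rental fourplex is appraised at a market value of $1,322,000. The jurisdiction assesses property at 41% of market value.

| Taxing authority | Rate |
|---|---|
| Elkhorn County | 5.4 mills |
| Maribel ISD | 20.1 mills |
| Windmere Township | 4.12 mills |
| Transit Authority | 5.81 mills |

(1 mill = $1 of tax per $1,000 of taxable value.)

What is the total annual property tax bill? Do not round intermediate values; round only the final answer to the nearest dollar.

$19,204

Assessed value = $1,322,000 × 0.41 = $542,020
Elkhorn County: $542,020 × 0.0054 = $2,926.908
Maribel ISD: $542,020 × 0.0201 = $10,894.602
Windmere Township: $542,020 × 0.00412 = $2,233.1224
Transit Authority: $542,020 × 0.00581 = $3,149.1362
Total = $2,926.908 + $10,894.602 + $2,233.1224 + $3,149.1362 = $19,203.7686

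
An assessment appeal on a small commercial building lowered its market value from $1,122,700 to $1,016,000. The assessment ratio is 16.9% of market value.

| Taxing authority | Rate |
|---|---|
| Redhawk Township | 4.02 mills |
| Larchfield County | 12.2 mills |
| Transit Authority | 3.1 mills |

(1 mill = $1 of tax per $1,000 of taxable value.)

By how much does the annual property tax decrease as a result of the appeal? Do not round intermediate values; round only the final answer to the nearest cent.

$348.38

Old assessed value = $1,122,700 × 0.169 = $189,736.3
New assessed value = $1,016,000 × 0.169 = $171,704
Combined rate = 0.00402 + 0.0122 + 0.0031 = 0.01932
Old tax = $189,736.3 × 0.01932 = $3,665.705316
New tax = $171,704 × 0.01932 = $3,317.32128
Reduction = $3,665.705316 − $3,317.32128 = $348.384036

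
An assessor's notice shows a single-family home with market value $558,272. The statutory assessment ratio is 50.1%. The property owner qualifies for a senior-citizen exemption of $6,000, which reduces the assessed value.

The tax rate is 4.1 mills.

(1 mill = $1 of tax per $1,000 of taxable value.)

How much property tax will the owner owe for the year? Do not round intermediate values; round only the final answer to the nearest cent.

$1,122.15

Assessed value = $558,272 × 0.501 = $279,694.272
Taxable value = $279,694.272 − $6,000 = $273,694.272
Tax = $273,694.272 × 0.0041 = $1,122.1465152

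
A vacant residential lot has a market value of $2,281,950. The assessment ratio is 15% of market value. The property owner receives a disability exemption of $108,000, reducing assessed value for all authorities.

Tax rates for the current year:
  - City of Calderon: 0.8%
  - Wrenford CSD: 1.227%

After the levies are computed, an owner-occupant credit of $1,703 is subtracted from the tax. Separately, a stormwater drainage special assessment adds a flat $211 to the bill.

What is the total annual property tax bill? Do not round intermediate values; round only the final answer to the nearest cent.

$3,257.11

Assessed value = $2,281,950 × 0.15 = $342,292.5
Taxable value = $342,292.5 − $108,000 = $234,292.5
City of Calderon: $234,292.5 × 0.008 = $1,874.34
Wrenford CSD: $234,292.5 × 0.01227 = $2,874.768975
Levies subtotal = $4,749.108975
After credit = $4,749.108975 − $1,703 = $3,046.108975
Total = $3,046.108975 + $211 = $3,257.108975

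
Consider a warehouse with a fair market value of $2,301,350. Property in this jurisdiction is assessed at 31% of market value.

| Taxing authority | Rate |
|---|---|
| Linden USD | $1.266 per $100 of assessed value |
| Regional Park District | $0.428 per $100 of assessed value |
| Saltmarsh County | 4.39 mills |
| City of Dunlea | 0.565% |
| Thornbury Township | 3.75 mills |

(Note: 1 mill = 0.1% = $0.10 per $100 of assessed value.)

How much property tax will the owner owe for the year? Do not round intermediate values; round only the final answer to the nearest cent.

$21,923.35

Assessed value = $2,301,350 × 0.31 = $713,418.5
Linden USD: $713,418.5 × 0.01266 = $9,031.87821
Regional Park District: $713,418.5 × 0.00428 = $3,053.43118
Saltmarsh County: $713,418.5 × 0.00439 = $3,131.907215
City of Dunlea: $713,418.5 × 0.00565 = $4,030.814525
Thornbury Township: $713,418.5 × 0.00375 = $2,675.319375
Total = $21,923.350505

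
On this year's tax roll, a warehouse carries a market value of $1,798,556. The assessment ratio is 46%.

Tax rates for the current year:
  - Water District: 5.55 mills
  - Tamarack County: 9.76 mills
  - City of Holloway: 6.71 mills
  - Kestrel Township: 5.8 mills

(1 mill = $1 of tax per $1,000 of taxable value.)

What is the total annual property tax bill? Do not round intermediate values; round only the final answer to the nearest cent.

Assessed value = $1,798,556 × 0.46 = $827,335.76
Water District: $827,335.76 × 0.00555 = $4,591.713468
Tamarack County: $827,335.76 × 0.00976 = $8,074.7970176
City of Holloway: $827,335.76 × 0.00671 = $5,551.4229496
Kestrel Township: $827,335.76 × 0.0058 = $4,798.547408
Total = $4,591.713468 + $8,074.7970176 + $5,551.4229496 + $4,798.547408 = $23,016.4808432

$23,016.48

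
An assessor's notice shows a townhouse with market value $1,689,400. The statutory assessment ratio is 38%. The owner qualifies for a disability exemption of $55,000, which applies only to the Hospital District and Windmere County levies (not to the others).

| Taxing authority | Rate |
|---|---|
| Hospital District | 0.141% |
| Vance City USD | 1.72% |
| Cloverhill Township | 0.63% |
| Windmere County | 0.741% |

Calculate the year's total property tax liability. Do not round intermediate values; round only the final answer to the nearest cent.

$20,263.44

Assessed value = $1,689,400 × 0.38 = $641,972
Hospital District: ($641,972 − $55,000) × 0.00141 = $586,972 × 0.00141 = $827.63052
Vance City USD: $641,972 × 0.0172 = $11,041.9184
Cloverhill Township: $641,972 × 0.0063 = $4,044.4236
Windmere County: ($641,972 − $55,000) × 0.00741 = $586,972 × 0.00741 = $4,349.46252
Total = $20,263.43504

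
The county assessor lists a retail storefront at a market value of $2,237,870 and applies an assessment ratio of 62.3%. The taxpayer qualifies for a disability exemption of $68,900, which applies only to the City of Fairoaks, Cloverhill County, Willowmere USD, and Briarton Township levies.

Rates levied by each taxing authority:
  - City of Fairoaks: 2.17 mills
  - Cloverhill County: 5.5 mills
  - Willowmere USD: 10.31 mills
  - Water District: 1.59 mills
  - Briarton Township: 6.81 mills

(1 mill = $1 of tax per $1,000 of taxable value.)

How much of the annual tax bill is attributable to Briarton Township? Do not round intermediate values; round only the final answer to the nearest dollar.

$9,025

Assessed value = $2,237,870 × 0.623 = $1,394,193.01
Briarton Township taxable value = $1,394,193.01 − $68,900 = $1,325,293.01
Briarton Township levy = $1,325,293.01 × 0.00681 = $9,025.2453981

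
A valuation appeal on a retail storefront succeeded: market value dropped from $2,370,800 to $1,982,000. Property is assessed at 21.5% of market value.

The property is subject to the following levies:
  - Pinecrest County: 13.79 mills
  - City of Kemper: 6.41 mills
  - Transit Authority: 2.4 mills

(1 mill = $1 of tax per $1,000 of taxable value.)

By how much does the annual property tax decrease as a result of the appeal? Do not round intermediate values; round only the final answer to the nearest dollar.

$1,889

Old assessed value = $2,370,800 × 0.215 = $509,722
New assessed value = $1,982,000 × 0.215 = $426,130
Combined rate = 0.01379 + 0.00641 + 0.0024 = 0.0226
Old tax = $509,722 × 0.0226 = $11,519.7172
New tax = $426,130 × 0.0226 = $9,630.538
Reduction = $11,519.7172 − $9,630.538 = $1,889.1792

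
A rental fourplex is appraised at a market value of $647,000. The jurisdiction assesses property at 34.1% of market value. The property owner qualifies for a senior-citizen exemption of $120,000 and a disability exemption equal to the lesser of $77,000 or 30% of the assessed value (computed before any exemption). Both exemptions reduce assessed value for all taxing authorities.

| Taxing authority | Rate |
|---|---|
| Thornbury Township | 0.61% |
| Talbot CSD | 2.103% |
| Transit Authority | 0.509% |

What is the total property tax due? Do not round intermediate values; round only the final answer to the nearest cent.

$1,109.62

Assessed value = $647,000 × 0.341 = $220,627
Disability exemption = min($77,000, 30% × $220,627) = min($77,000, $66,188.1) = $66,188.1 (percentage binds)
Taxable value = $220,627 − $120,000 − $66,188.1 = $34,438.9
Thornbury Township: $34,438.9 × 0.0061 = $210.07729
Talbot CSD: $34,438.9 × 0.02103 = $724.250067
Transit Authority: $34,438.9 × 0.00509 = $175.294001
Total = $1,109.621358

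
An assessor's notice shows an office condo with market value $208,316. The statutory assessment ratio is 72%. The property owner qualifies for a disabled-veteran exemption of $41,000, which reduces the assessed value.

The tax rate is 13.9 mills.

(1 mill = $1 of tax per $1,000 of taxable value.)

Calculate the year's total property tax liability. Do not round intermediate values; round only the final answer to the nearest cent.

$1,514.93

Assessed value = $208,316 × 0.72 = $149,987.52
Taxable value = $149,987.52 − $41,000 = $108,987.52
Tax = $108,987.52 × 0.0139 = $1,514.926528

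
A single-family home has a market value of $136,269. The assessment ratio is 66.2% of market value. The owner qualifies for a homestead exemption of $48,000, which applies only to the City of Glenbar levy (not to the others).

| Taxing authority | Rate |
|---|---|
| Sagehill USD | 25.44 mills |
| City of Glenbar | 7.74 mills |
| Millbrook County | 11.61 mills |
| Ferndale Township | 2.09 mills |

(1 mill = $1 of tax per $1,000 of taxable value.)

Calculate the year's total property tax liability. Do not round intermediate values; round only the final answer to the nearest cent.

Assessed value = $136,269 × 0.662 = $90,210.078
Sagehill USD: $90,210.078 × 0.02544 = $2,294.94438432
City of Glenbar: ($90,210.078 − $48,000) × 0.00774 = $42,210.078 × 0.00774 = $326.70600372
Millbrook County: $90,210.078 × 0.01161 = $1,047.33900558
Ferndale Township: $90,210.078 × 0.00209 = $188.53906302
Total = $3,857.52845664

$3,857.53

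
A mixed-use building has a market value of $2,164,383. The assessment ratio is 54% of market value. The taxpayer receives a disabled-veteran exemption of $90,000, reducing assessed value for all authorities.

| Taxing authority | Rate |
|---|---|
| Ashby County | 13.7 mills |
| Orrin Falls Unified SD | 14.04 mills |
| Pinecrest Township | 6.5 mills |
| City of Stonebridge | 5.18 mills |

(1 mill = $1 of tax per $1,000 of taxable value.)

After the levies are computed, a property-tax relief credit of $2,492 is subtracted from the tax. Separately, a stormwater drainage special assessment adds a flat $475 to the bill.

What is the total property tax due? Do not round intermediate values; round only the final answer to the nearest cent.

Assessed value = $2,164,383 × 0.54 = $1,168,766.82
Taxable value = $1,168,766.82 − $90,000 = $1,078,766.82
Ashby County: $1,078,766.82 × 0.0137 = $14,779.105434
Orrin Falls Unified SD: $1,078,766.82 × 0.01404 = $15,145.8861528
Pinecrest Township: $1,078,766.82 × 0.0065 = $7,011.98433
City of Stonebridge: $1,078,766.82 × 0.00518 = $5,588.0121276
Levies subtotal = $42,524.9880444
After credit = $42,524.9880444 − $2,492 = $40,032.9880444
Total = $40,032.9880444 + $475 = $40,507.9880444

$40,507.99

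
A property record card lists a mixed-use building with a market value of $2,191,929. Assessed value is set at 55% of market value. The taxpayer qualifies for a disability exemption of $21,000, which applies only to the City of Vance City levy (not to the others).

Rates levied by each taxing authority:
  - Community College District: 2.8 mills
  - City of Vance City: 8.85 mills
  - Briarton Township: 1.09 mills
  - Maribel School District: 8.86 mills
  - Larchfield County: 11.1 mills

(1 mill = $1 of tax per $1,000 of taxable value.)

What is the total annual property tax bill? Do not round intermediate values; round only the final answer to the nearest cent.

Assessed value = $2,191,929 × 0.55 = $1,205,560.95
Community College District: $1,205,560.95 × 0.0028 = $3,375.57066
City of Vance City: ($1,205,560.95 − $21,000) × 0.00885 = $1,184,560.95 × 0.00885 = $10,483.3644075
Briarton Township: $1,205,560.95 × 0.00109 = $1,314.0614355
Maribel School District: $1,205,560.95 × 0.00886 = $10,681.270017
Larchfield County: $1,205,560.95 × 0.0111 = $13,381.726545
Total = $39,235.993065

$39,235.99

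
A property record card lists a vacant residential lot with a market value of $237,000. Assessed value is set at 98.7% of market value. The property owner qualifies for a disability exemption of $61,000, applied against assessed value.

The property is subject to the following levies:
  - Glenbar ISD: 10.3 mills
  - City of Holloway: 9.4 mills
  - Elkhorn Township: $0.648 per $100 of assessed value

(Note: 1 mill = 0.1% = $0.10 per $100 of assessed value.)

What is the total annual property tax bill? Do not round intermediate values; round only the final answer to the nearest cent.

$4,527.02

Assessed value = $237,000 × 0.987 = $233,919
Taxable value = $233,919 − $61,000 = $172,919
Glenbar ISD: $172,919 × 0.0103 = $1,781.0657
City of Holloway: $172,919 × 0.0094 = $1,625.4386
Elkhorn Township: $172,919 × 0.00648 = $1,120.51512
Total = $4,527.01942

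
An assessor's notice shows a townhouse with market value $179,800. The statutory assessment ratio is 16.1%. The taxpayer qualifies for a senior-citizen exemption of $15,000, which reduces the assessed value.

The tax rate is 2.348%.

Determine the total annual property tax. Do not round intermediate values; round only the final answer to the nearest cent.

Assessed value = $179,800 × 0.161 = $28,947.8
Taxable value = $28,947.8 − $15,000 = $13,947.8
Tax = $13,947.8 × 0.02348 = $327.494344

$327.49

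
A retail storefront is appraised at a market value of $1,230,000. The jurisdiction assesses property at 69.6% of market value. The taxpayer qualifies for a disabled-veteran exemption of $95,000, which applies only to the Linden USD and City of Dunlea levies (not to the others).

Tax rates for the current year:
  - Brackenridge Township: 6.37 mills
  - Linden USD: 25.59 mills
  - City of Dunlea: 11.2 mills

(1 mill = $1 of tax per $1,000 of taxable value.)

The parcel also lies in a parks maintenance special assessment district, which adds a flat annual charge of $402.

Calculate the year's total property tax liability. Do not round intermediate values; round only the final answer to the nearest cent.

$33,855.36

Assessed value = $1,230,000 × 0.696 = $856,080
Brackenridge Township: $856,080 × 0.00637 = $5,453.2296
Linden USD: ($856,080 − $95,000) × 0.02559 = $761,080 × 0.02559 = $19,476.0372
City of Dunlea: ($856,080 − $95,000) × 0.0112 = $761,080 × 0.0112 = $8,524.096
Levies subtotal = $33,453.3628
Total = $33,453.3628 + $402 = $33,855.3628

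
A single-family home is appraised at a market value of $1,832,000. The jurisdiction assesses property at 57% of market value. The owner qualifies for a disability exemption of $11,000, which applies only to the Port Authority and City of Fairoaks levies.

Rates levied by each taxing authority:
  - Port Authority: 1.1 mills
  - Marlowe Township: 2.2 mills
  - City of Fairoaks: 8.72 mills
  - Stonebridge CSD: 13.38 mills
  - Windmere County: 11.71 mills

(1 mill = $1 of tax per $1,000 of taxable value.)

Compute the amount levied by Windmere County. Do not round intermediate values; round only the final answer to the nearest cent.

$12,228.05

Assessed value = $1,832,000 × 0.57 = $1,044,240
Windmere County taxable value = $1,044,240 (exemption does not apply)
Windmere County levy = $1,044,240 × 0.01171 = $12,228.0504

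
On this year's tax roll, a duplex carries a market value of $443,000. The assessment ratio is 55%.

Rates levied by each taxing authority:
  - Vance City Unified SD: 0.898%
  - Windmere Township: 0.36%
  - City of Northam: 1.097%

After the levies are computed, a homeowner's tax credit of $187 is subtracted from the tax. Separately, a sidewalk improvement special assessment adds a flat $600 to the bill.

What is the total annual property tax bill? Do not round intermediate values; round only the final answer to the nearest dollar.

$6,151

Assessed value = $443,000 × 0.55 = $243,650
Vance City Unified SD: $243,650 × 0.00898 = $2,187.977
Windmere Township: $243,650 × 0.0036 = $877.14
City of Northam: $243,650 × 0.01097 = $2,672.8405
Levies subtotal = $5,737.9575
After credit = $5,737.9575 − $187 = $5,550.9575
Total = $5,550.9575 + $600 = $6,150.9575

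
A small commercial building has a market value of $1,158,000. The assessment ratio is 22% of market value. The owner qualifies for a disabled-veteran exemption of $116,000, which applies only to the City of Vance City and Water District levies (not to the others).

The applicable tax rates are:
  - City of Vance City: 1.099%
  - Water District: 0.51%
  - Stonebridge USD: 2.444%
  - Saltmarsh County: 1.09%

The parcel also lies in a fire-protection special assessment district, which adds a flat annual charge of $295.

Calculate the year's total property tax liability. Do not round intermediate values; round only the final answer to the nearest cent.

Assessed value = $1,158,000 × 0.22 = $254,760
City of Vance City: ($254,760 − $116,000) × 0.01099 = $138,760 × 0.01099 = $1,524.9724
Water District: ($254,760 − $116,000) × 0.0051 = $138,760 × 0.0051 = $707.676
Stonebridge USD: $254,760 × 0.02444 = $6,226.3344
Saltmarsh County: $254,760 × 0.0109 = $2,776.884
Levies subtotal = $11,235.8668
Total = $11,235.8668 + $295 = $11,530.8668

$11,530.87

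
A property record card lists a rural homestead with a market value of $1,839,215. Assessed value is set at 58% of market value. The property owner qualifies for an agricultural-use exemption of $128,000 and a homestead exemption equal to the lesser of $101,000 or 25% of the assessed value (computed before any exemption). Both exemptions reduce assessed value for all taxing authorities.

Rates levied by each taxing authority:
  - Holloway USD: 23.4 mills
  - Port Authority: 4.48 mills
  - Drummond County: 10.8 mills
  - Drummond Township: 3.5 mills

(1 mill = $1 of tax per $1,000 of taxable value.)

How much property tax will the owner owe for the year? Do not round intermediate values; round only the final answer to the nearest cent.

Assessed value = $1,839,215 × 0.58 = $1,066,744.7
Homestead exemption = min($101,000, 25% × $1,066,744.7) = min($101,000, $266,686.175) = $101,000 (dollar cap binds)
Taxable value = $1,066,744.7 − $128,000 − $101,000 = $837,744.7
Holloway USD: $837,744.7 × 0.0234 = $19,603.22598
Port Authority: $837,744.7 × 0.00448 = $3,753.096256
Drummond County: $837,744.7 × 0.0108 = $9,047.64276
Drummond Township: $837,744.7 × 0.0035 = $2,932.10645
Total = $35,336.071446

$35,336.07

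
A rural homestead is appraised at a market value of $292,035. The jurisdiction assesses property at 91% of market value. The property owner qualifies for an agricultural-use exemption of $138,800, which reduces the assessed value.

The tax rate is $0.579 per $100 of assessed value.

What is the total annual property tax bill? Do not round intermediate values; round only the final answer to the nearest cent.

$735.05

Assessed value = $292,035 × 0.91 = $265,751.85
Taxable value = $265,751.85 − $138,800 = $126,951.85
Tax = $126,951.85 × 0.00579 = $735.0512115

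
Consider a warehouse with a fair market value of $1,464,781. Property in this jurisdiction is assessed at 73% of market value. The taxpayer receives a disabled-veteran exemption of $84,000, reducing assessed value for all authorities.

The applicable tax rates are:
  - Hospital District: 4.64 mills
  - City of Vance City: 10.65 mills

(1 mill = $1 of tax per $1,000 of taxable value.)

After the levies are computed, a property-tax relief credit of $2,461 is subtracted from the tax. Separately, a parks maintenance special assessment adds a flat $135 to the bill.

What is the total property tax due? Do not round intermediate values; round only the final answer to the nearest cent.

$12,739.09

Assessed value = $1,464,781 × 0.73 = $1,069,290.13
Taxable value = $1,069,290.13 − $84,000 = $985,290.13
Hospital District: $985,290.13 × 0.00464 = $4,571.7462032
City of Vance City: $985,290.13 × 0.01065 = $10,493.3398845
Levies subtotal = $15,065.0860877
After credit = $15,065.0860877 − $2,461 = $12,604.0860877
Total = $12,604.0860877 + $135 = $12,739.0860877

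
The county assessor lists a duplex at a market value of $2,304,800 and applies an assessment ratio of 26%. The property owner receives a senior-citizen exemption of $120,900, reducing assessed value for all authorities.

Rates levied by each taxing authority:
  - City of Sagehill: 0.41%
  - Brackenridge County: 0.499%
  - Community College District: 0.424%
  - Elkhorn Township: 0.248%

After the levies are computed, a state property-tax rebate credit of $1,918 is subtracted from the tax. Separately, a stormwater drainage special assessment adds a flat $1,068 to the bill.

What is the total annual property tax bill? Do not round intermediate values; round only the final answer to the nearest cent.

$6,712.68

Assessed value = $2,304,800 × 0.26 = $599,248
Taxable value = $599,248 − $120,900 = $478,348
City of Sagehill: $478,348 × 0.0041 = $1,961.2268
Brackenridge County: $478,348 × 0.00499 = $2,386.95652
Community College District: $478,348 × 0.00424 = $2,028.19552
Elkhorn Township: $478,348 × 0.00248 = $1,186.30304
Levies subtotal = $7,562.68188
After credit = $7,562.68188 − $1,918 = $5,644.68188
Total = $5,644.68188 + $1,068 = $6,712.68188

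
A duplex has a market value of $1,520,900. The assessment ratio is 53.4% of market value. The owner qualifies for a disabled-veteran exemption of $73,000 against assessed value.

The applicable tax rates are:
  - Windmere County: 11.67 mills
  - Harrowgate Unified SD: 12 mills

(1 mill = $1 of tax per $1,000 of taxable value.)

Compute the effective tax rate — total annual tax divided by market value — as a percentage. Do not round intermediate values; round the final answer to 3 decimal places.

Assessed value = $1,520,900 × 0.534 = $812,160.6
Taxable value = $812,160.6 − $73,000 = $739,160.6
Windmere County: $739,160.6 × 0.01167 = $8,626.004202
Harrowgate Unified SD: $739,160.6 × 0.012 = $8,869.9272
Total tax = $17,495.931402
Effective rate = $17,495.931402 ÷ $1,520,900 = 1.150% of market value

1.150%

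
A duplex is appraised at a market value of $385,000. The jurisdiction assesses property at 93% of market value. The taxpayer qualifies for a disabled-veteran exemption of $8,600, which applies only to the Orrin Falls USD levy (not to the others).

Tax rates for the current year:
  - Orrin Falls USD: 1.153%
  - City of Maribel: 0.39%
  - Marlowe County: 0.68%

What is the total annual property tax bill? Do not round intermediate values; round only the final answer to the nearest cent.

$7,860.29

Assessed value = $385,000 × 0.93 = $358,050
Orrin Falls USD: ($358,050 − $8,600) × 0.01153 = $349,450 × 0.01153 = $4,029.1585
City of Maribel: $358,050 × 0.0039 = $1,396.395
Marlowe County: $358,050 × 0.0068 = $2,434.74
Total = $7,860.2935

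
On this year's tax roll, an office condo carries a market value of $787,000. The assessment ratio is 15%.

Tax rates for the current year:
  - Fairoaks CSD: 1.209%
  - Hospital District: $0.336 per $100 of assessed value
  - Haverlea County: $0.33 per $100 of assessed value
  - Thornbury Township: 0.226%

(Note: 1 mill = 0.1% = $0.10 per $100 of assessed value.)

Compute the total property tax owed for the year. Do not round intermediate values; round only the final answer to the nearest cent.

Assessed value = $787,000 × 0.15 = $118,050
Fairoaks CSD: $118,050 × 0.01209 = $1,427.2245
Hospital District: $118,050 × 0.00336 = $396.648
Haverlea County: $118,050 × 0.0033 = $389.565
Thornbury Township: $118,050 × 0.00226 = $266.793
Total = $2,480.2305

$2,480.23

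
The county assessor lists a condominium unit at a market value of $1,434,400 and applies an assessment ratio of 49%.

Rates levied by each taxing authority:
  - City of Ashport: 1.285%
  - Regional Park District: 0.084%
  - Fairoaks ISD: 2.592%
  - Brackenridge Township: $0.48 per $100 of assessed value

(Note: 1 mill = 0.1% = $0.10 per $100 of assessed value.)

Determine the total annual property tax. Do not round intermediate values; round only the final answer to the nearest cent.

Assessed value = $1,434,400 × 0.49 = $702,856
City of Ashport: $702,856 × 0.01285 = $9,031.6996
Regional Park District: $702,856 × 0.00084 = $590.39904
Fairoaks ISD: $702,856 × 0.02592 = $18,218.02752
Brackenridge Township: $702,856 × 0.0048 = $3,373.7088
Total = $31,213.83496

$31,213.83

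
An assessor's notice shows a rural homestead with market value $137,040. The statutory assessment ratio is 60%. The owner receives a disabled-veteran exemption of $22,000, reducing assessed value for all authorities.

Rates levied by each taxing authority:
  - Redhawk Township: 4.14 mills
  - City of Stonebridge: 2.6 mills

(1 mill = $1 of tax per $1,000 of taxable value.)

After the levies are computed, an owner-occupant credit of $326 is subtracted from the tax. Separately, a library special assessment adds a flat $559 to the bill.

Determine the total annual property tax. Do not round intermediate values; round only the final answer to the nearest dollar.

Assessed value = $137,040 × 0.6 = $82,224
Taxable value = $82,224 − $22,000 = $60,224
Redhawk Township: $60,224 × 0.00414 = $249.32736
City of Stonebridge: $60,224 × 0.0026 = $156.5824
Levies subtotal = $405.90976
After credit = $405.90976 − $326 = $79.90976
Total = $79.90976 + $559 = $638.90976

$639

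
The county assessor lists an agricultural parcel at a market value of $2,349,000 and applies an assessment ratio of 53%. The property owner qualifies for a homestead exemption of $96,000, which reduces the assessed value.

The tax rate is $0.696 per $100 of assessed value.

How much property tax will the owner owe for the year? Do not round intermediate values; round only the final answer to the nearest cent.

Assessed value = $2,349,000 × 0.53 = $1,244,970
Taxable value = $1,244,970 − $96,000 = $1,148,970
Tax = $1,148,970 × 0.00696 = $7,996.8312

$7,996.83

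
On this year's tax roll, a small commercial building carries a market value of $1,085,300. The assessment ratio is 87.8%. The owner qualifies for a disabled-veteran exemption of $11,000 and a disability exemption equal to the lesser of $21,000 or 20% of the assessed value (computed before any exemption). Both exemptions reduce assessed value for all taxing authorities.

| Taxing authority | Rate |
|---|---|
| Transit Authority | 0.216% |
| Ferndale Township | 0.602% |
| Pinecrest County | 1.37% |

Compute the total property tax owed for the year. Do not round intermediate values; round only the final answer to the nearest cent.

Assessed value = $1,085,300 × 0.878 = $952,893.4
Disability exemption = min($21,000, 20% × $952,893.4) = min($21,000, $190,578.68) = $21,000 (dollar cap binds)
Taxable value = $952,893.4 − $11,000 − $21,000 = $920,893.4
Transit Authority: $920,893.4 × 0.00216 = $1,989.129744
Ferndale Township: $920,893.4 × 0.00602 = $5,543.778268
Pinecrest County: $920,893.4 × 0.0137 = $12,616.23958
Total = $20,149.147592

$20,149.15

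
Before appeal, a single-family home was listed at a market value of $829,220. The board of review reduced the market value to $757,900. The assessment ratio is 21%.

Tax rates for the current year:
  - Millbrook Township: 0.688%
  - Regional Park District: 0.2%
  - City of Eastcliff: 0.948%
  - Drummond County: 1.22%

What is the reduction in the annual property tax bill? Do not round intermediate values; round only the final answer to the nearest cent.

Old assessed value = $829,220 × 0.21 = $174,136.2
New assessed value = $757,900 × 0.21 = $159,159
Combined rate = 0.00688 + 0.002 + 0.00948 + 0.0122 = 0.03056
Old tax = $174,136.2 × 0.03056 = $5,321.602272
New tax = $159,159 × 0.03056 = $4,863.89904
Reduction = $5,321.602272 − $4,863.89904 = $457.703232

$457.70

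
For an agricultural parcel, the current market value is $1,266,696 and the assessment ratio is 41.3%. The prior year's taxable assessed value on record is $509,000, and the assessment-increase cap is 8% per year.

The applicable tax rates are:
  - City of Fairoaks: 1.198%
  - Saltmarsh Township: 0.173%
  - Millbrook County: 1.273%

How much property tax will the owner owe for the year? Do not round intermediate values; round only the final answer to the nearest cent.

$13,831.97

Uncapped assessed value = $1,266,696 × 0.413 = $523,145.448
Cap limit = $509,000 × 1.08 = $549,720
Taxable assessed value = min($523,145.448, $549,720) = $523,145.448 (cap does not bind)
City of Fairoaks: $523,145.448 × 0.01198 = $6,267.28246704
Saltmarsh Township: $523,145.448 × 0.00173 = $905.04162504
Millbrook County: $523,145.448 × 0.01273 = $6,659.64155304
Total = $13,831.96564512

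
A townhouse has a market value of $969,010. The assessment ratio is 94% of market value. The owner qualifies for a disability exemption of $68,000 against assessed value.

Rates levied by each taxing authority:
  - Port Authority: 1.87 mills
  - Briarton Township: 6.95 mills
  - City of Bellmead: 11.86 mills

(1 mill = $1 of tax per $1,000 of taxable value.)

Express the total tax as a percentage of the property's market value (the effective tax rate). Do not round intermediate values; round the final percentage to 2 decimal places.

Assessed value = $969,010 × 0.94 = $910,869.4
Taxable value = $910,869.4 − $68,000 = $842,869.4
Port Authority: $842,869.4 × 0.00187 = $1,576.165778
Briarton Township: $842,869.4 × 0.00695 = $5,857.94233
City of Bellmead: $842,869.4 × 0.01186 = $9,996.431084
Total tax = $17,430.539192
Effective rate = $17,430.539192 ÷ $969,010 = 1.80% of market value

1.80%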